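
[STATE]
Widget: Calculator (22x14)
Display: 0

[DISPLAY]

                     0
┌───┬───┬───┬───┐     
│ 7 │ 8 │ 9 │ ÷ │     
├───┼───┼───┼───┤     
│ 4 │ 5 │ 6 │ × │     
├───┼───┼───┼───┤     
│ 1 │ 2 │ 3 │ - │     
├───┼───┼───┼───┤     
│ 0 │ . │ = │ + │     
├───┼───┼───┼───┤     
│ C │ MC│ MR│ M+│     
└───┴───┴───┴───┘     
                      
                      


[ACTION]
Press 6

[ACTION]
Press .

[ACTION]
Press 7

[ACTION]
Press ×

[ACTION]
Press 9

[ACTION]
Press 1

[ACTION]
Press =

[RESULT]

                 609.7
┌───┬───┬───┬───┐     
│ 7 │ 8 │ 9 │ ÷ │     
├───┼───┼───┼───┤     
│ 4 │ 5 │ 6 │ × │     
├───┼───┼───┼───┤     
│ 1 │ 2 │ 3 │ - │     
├───┼───┼───┼───┤     
│ 0 │ . │ = │ + │     
├───┼───┼───┼───┤     
│ C │ MC│ MR│ M+│     
└───┴───┴───┴───┘     
                      
                      


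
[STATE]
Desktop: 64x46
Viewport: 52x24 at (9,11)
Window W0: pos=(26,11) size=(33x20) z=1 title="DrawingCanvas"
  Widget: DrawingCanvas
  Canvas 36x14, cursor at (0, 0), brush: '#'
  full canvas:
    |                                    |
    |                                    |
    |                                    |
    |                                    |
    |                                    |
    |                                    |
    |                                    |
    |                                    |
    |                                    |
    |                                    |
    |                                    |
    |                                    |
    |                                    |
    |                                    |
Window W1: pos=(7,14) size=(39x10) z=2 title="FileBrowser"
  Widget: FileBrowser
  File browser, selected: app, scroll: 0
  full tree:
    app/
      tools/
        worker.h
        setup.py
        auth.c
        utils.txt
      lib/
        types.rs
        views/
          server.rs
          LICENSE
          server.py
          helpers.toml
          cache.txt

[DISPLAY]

                 ┏━━━━━━━━━━━━━━━━━━━━━━━━━━━━━━━┓  
                 ┃ DrawingCanvas                 ┃  
                 ┠───────────────────────────────┨  
━━━━━━━━━━━━━━━━━━━━━━━━━━━━━━━━━━━━┓            ┃  
FileBrowser                         ┃            ┃  
────────────────────────────────────┨            ┃  
 [-] app/                           ┃            ┃  
   [+] tools/                       ┃            ┃  
   [+] lib/                         ┃            ┃  
                                    ┃            ┃  
                                    ┃            ┃  
                                    ┃            ┃  
━━━━━━━━━━━━━━━━━━━━━━━━━━━━━━━━━━━━┛            ┃  
                 ┃                               ┃  
                 ┃                               ┃  
                 ┃                               ┃  
                 ┃                               ┃  
                 ┃                               ┃  
                 ┃                               ┃  
                 ┗━━━━━━━━━━━━━━━━━━━━━━━━━━━━━━━┛  
                                                    
                                                    
                                                    
                                                    


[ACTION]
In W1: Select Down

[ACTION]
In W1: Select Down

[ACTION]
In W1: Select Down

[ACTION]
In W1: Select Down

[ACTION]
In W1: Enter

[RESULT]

                 ┏━━━━━━━━━━━━━━━━━━━━━━━━━━━━━━━┓  
                 ┃ DrawingCanvas                 ┃  
                 ┠───────────────────────────────┨  
━━━━━━━━━━━━━━━━━━━━━━━━━━━━━━━━━━━━┓            ┃  
FileBrowser                         ┃            ┃  
────────────────────────────────────┨            ┃  
 [-] app/                           ┃            ┃  
   [+] tools/                       ┃            ┃  
 > [-] lib/                         ┃            ┃  
     types.rs                       ┃            ┃  
     [+] views/                     ┃            ┃  
                                    ┃            ┃  
━━━━━━━━━━━━━━━━━━━━━━━━━━━━━━━━━━━━┛            ┃  
                 ┃                               ┃  
                 ┃                               ┃  
                 ┃                               ┃  
                 ┃                               ┃  
                 ┃                               ┃  
                 ┃                               ┃  
                 ┗━━━━━━━━━━━━━━━━━━━━━━━━━━━━━━━┛  
                                                    
                                                    
                                                    
                                                    


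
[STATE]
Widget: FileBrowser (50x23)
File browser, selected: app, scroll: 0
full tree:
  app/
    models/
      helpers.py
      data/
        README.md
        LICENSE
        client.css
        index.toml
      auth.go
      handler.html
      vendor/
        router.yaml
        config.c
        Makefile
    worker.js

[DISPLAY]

> [-] app/                                        
    [+] models/                                   
    worker.js                                     
                                                  
                                                  
                                                  
                                                  
                                                  
                                                  
                                                  
                                                  
                                                  
                                                  
                                                  
                                                  
                                                  
                                                  
                                                  
                                                  
                                                  
                                                  
                                                  
                                                  


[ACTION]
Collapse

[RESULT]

> [+] app/                                        
                                                  
                                                  
                                                  
                                                  
                                                  
                                                  
                                                  
                                                  
                                                  
                                                  
                                                  
                                                  
                                                  
                                                  
                                                  
                                                  
                                                  
                                                  
                                                  
                                                  
                                                  
                                                  


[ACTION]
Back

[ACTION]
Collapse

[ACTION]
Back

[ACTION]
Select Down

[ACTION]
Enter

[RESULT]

> [-] app/                                        
    [+] models/                                   
    worker.js                                     
                                                  
                                                  
                                                  
                                                  
                                                  
                                                  
                                                  
                                                  
                                                  
                                                  
                                                  
                                                  
                                                  
                                                  
                                                  
                                                  
                                                  
                                                  
                                                  
                                                  


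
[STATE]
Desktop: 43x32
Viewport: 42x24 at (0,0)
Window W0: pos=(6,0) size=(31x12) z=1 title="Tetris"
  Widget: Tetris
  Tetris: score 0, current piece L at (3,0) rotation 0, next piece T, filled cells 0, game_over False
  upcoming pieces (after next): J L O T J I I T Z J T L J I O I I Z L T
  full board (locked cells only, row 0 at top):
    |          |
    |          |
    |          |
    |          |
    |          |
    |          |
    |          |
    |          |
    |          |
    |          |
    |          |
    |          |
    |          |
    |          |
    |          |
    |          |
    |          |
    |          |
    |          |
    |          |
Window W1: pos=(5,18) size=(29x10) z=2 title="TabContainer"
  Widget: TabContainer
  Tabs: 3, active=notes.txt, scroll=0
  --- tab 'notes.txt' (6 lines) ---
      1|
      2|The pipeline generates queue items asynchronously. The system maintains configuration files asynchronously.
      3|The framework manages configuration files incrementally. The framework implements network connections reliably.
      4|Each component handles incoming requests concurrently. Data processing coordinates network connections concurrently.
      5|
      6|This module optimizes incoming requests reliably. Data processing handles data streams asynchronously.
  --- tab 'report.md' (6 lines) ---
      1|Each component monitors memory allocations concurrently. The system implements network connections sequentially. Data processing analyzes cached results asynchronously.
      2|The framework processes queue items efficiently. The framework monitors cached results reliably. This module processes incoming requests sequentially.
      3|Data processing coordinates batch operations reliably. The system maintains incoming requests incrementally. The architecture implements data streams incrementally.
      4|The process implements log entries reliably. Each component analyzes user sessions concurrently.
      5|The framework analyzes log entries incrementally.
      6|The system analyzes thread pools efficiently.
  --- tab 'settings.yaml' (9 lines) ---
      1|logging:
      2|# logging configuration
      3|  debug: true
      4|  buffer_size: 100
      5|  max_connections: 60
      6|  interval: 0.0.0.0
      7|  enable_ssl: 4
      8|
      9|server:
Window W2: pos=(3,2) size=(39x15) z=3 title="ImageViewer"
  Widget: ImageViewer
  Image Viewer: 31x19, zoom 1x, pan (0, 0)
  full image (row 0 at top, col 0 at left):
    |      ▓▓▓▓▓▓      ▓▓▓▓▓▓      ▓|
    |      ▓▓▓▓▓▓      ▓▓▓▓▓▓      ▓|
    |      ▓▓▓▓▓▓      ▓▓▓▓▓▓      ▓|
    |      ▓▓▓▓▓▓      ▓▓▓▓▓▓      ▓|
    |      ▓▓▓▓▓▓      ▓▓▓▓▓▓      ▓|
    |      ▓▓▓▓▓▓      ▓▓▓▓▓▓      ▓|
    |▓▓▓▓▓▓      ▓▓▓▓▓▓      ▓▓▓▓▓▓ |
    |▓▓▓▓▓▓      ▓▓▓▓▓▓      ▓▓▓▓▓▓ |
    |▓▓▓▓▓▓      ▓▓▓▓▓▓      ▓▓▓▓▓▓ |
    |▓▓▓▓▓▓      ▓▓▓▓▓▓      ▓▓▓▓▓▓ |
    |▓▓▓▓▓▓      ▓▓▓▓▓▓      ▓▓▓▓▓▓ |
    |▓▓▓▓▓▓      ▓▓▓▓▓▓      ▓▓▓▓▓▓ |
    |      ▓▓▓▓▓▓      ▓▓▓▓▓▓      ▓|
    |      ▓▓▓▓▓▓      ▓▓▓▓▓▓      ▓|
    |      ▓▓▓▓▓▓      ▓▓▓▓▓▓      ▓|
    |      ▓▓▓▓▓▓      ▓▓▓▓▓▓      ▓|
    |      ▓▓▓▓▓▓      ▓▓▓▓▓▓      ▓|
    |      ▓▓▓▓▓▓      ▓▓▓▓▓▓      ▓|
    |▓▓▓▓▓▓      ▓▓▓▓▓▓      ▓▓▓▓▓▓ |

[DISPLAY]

      ┏━━━━━━━━━━━━━━━━━━━━━━━━━━━━━┓     
      ┃ Tetris                      ┃     
   ┏━━━━━━━━━━━━━━━━━━━━━━━━━━━━━━━━━━━━━┓
   ┃ ImageViewer                         ┃
   ┠─────────────────────────────────────┨
   ┃      ▓▓▓▓▓▓      ▓▓▓▓▓▓      ▓      ┃
   ┃      ▓▓▓▓▓▓      ▓▓▓▓▓▓      ▓      ┃
   ┃      ▓▓▓▓▓▓      ▓▓▓▓▓▓      ▓      ┃
   ┃      ▓▓▓▓▓▓      ▓▓▓▓▓▓      ▓      ┃
   ┃      ▓▓▓▓▓▓      ▓▓▓▓▓▓      ▓      ┃
   ┃      ▓▓▓▓▓▓      ▓▓▓▓▓▓      ▓      ┃
   ┃▓▓▓▓▓▓      ▓▓▓▓▓▓      ▓▓▓▓▓▓       ┃
   ┃▓▓▓▓▓▓      ▓▓▓▓▓▓      ▓▓▓▓▓▓       ┃
   ┃▓▓▓▓▓▓      ▓▓▓▓▓▓      ▓▓▓▓▓▓       ┃
   ┃▓▓▓▓▓▓      ▓▓▓▓▓▓      ▓▓▓▓▓▓       ┃
   ┃▓▓▓▓▓▓      ▓▓▓▓▓▓      ▓▓▓▓▓▓       ┃
   ┗━━━━━━━━━━━━━━━━━━━━━━━━━━━━━━━━━━━━━┛
                                          
     ┏━━━━━━━━━━━━━━━━━━━━━━━━━━━┓        
     ┃ TabContainer              ┃        
     ┠───────────────────────────┨        
     ┃[notes.txt]│ report.md │ se┃        
     ┃───────────────────────────┃        
     ┃                           ┃        


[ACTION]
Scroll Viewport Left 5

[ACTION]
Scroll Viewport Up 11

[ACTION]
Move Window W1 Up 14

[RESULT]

      ┏━━━━━━━━━━━━━━━━━━━━━━━━━━━━━┓     
      ┃ Tetris                      ┃     
   ┏━━━━━━━━━━━━━━━━━━━━━━━━━━━━━━━━━━━━━┓
   ┃ ImageViewer                         ┃
   ┠─────────────────────────────────────┨
   ┃      ▓▓▓▓▓▓      ▓▓▓▓▓▓      ▓      ┃
   ┃      ▓▓▓▓▓▓      ▓▓▓▓▓▓      ▓      ┃
   ┃      ▓▓▓▓▓▓      ▓▓▓▓▓▓      ▓      ┃
   ┃      ▓▓▓▓▓▓      ▓▓▓▓▓▓      ▓      ┃
   ┃      ▓▓▓▓▓▓      ▓▓▓▓▓▓      ▓      ┃
   ┃      ▓▓▓▓▓▓      ▓▓▓▓▓▓      ▓      ┃
   ┃▓▓▓▓▓▓      ▓▓▓▓▓▓      ▓▓▓▓▓▓       ┃
   ┃▓▓▓▓▓▓      ▓▓▓▓▓▓      ▓▓▓▓▓▓       ┃
   ┃▓▓▓▓▓▓      ▓▓▓▓▓▓      ▓▓▓▓▓▓       ┃
   ┃▓▓▓▓▓▓      ▓▓▓▓▓▓      ▓▓▓▓▓▓       ┃
   ┃▓▓▓▓▓▓      ▓▓▓▓▓▓      ▓▓▓▓▓▓       ┃
   ┗━━━━━━━━━━━━━━━━━━━━━━━━━━━━━━━━━━━━━┛
                                          
                                          
                                          
                                          
                                          
                                          
                                          


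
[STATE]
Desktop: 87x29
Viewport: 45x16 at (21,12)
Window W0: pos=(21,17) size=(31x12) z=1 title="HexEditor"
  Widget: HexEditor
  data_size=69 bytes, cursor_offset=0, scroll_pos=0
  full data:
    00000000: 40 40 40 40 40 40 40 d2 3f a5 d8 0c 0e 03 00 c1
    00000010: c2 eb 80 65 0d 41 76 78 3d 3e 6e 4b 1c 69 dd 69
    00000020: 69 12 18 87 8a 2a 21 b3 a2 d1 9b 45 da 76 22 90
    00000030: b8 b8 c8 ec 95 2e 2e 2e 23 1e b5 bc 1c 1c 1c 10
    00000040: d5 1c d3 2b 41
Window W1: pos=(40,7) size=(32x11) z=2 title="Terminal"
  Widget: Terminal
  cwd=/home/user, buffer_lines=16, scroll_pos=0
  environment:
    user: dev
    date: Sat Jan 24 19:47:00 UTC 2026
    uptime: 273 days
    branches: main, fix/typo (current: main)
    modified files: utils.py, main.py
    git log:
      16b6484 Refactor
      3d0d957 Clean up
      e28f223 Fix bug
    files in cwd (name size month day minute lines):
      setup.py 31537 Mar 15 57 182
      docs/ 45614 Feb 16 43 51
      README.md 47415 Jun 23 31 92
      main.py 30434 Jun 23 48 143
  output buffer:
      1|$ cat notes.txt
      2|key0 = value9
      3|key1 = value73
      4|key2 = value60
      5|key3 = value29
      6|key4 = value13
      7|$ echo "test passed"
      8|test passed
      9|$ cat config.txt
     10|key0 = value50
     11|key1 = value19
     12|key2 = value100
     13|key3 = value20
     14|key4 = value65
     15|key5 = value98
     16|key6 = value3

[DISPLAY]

                   ┃key1 = value73           
                   ┃key2 = value60           
                   ┃key3 = value29           
                   ┃key4 = value13           
                   ┃$ echo "test passed"     
┏━━━━━━━━━━━━━━━━━━┗━━━━━━━━━━━━━━━━━━━━━━━━━
┃ HexEditor                   ┃              
┠─────────────────────────────┨              
┃00000000  40 40 40 40 40 40 4┃              
┃00000010  c2 eb 80 65 0d 41 7┃              
┃00000020  69 12 18 87 8a 2a 2┃              
┃00000030  b8 b8 c8 ec 95 2e 2┃              
┃00000040  d5 1c d3 2b 41     ┃              
┃                             ┃              
┃                             ┃              
┃                             ┃              


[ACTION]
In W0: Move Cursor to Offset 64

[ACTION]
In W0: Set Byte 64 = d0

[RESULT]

                   ┃key1 = value73           
                   ┃key2 = value60           
                   ┃key3 = value29           
                   ┃key4 = value13           
                   ┃$ echo "test passed"     
┏━━━━━━━━━━━━━━━━━━┗━━━━━━━━━━━━━━━━━━━━━━━━━
┃ HexEditor                   ┃              
┠─────────────────────────────┨              
┃00000000  40 40 40 40 40 40 4┃              
┃00000010  c2 eb 80 65 0d 41 7┃              
┃00000020  69 12 18 87 8a 2a 2┃              
┃00000030  b8 b8 c8 ec 95 2e 2┃              
┃00000040  D0 1c d3 2b 41     ┃              
┃                             ┃              
┃                             ┃              
┃                             ┃              


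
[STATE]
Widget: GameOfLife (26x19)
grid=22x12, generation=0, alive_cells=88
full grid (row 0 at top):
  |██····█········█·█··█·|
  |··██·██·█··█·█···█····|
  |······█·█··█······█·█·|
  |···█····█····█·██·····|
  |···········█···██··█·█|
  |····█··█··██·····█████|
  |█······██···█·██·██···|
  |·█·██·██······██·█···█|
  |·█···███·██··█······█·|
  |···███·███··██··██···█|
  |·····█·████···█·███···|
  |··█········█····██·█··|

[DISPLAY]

Gen: 0                    
██····█········█·█··█·    
··██·██·█··█·█···█····    
······█·█··█······█·█·    
···█····█····█·██·····    
···········█···██··█·█    
····█··█··██·····█████    
█······██···█·██·██···    
·█·██·██······██·█···█    
·█···███·██··█······█·    
···███·███··██··██···█    
·····█·████···█·███···    
··█········█····██·█··    
                          
                          
                          
                          
                          
                          


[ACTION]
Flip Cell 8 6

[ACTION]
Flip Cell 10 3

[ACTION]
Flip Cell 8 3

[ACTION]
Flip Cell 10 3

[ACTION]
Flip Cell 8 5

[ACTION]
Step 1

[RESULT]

Gen: 1                    
·██··███········█·····    
·██··██·····█···████··    
··█████·██····█·██····    
·······█····█·████·██·    
··········███·██···█·█    
·······██·███·█······█    
···███··█··█·███·····█    
██·██·█··█·····█·██···    
·········██·██·█·█··██    
··██·█·····██████·█···    
···█·█·█··████········    
········███····██·····    
                          
                          
                          
                          
                          
                          


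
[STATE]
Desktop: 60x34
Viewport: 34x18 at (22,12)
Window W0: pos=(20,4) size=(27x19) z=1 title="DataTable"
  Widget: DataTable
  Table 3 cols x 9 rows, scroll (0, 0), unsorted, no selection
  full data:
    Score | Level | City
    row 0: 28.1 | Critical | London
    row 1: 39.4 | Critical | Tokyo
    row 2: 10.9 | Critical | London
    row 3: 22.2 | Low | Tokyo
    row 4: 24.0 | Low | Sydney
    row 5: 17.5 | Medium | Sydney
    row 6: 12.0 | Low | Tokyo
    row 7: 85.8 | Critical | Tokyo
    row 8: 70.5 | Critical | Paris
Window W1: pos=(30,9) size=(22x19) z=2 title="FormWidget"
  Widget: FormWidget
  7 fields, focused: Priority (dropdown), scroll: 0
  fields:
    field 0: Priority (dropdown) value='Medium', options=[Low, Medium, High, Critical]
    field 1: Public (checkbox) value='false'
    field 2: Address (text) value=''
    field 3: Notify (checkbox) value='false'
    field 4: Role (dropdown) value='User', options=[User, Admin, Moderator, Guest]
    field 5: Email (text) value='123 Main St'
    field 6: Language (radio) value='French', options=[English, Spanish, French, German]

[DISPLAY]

2.2 │Low┃> Priority:   [Med▼]┃    
4.0 │Low┃  Public:     [ ]   ┃    
7.5 │Med┃  Address:    [    ]┃    
2.0 │Low┃  Notify:     [ ]   ┃    
5.8 │Cri┃  Role:       [Use▼]┃    
0.5 │Cri┃  Email:      [123 ]┃    
        ┃  Language:   ( ) En┃    
        ┃                    ┃    
        ┃                    ┃    
        ┃                    ┃    
━━━━━━━━┃                    ┃    
        ┃                    ┃    
        ┃                    ┃    
        ┃                    ┃    
        ┃                    ┃    
        ┗━━━━━━━━━━━━━━━━━━━━┛    
                                  
                                  


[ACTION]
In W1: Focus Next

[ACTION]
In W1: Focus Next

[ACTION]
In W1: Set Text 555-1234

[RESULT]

2.2 │Low┃  Priority:   [Med▼]┃    
4.0 │Low┃  Public:     [ ]   ┃    
7.5 │Med┃> Address:    [555-]┃    
2.0 │Low┃  Notify:     [ ]   ┃    
5.8 │Cri┃  Role:       [Use▼]┃    
0.5 │Cri┃  Email:      [123 ]┃    
        ┃  Language:   ( ) En┃    
        ┃                    ┃    
        ┃                    ┃    
        ┃                    ┃    
━━━━━━━━┃                    ┃    
        ┃                    ┃    
        ┃                    ┃    
        ┃                    ┃    
        ┃                    ┃    
        ┗━━━━━━━━━━━━━━━━━━━━┛    
                                  
                                  


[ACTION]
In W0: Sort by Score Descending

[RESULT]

8.1 │Cri┃  Priority:   [Med▼]┃    
4.0 │Low┃  Public:     [ ]   ┃    
2.2 │Low┃> Address:    [555-]┃    
7.5 │Med┃  Notify:     [ ]   ┃    
2.0 │Low┃  Role:       [Use▼]┃    
0.9 │Cri┃  Email:      [123 ]┃    
        ┃  Language:   ( ) En┃    
        ┃                    ┃    
        ┃                    ┃    
        ┃                    ┃    
━━━━━━━━┃                    ┃    
        ┃                    ┃    
        ┃                    ┃    
        ┃                    ┃    
        ┃                    ┃    
        ┗━━━━━━━━━━━━━━━━━━━━┛    
                                  
                                  


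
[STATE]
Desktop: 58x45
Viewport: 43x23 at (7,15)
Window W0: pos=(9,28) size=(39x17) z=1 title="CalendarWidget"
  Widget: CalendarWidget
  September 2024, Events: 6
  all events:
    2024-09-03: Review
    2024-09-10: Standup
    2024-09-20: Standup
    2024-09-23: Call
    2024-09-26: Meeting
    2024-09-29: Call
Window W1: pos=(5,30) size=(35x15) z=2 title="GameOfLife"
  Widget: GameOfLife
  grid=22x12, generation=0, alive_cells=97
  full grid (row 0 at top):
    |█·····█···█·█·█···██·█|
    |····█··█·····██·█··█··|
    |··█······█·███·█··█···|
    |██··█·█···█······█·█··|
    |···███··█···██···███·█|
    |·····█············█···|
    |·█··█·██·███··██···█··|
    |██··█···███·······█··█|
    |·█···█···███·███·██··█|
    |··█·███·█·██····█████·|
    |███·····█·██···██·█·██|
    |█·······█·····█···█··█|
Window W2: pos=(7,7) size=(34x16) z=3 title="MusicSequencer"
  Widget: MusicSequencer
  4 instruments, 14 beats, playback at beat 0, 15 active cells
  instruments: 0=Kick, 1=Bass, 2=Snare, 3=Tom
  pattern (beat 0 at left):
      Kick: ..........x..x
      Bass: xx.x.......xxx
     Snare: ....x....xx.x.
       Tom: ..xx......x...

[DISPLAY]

┃                                ┃         
┃                                ┃         
┃                                ┃         
┃                                ┃         
┃                                ┃         
┃                                ┃         
┃                                ┃         
┗━━━━━━━━━━━━━━━━━━━━━━━━━━━━━━━━┛         
                                           
                                           
                                           
                                           
                                           
  ┏━━━━━━━━━━━━━━━━━━━━━━━━━━━━━━━━━━━━━┓  
  ┃ CalendarWidget                      ┃  
━━━━━━━━━━━━━━━━━━━━━━━━━━━━━━━━┓───────┨  
GameOfLife                      ┃       ┃  
────────────────────────────────┨       ┃  
en: 0                           ┃       ┃  
···█··█·····██·█··█··           ┃       ┃  
·█······█·███·█··█···           ┃       ┃  
█··█·█···█······█·█··           ┃       ┃  
··███··█···██···███·█           ┃       ┃  


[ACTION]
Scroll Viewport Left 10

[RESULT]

       ┃                                ┃  
       ┃                                ┃  
       ┃                                ┃  
       ┃                                ┃  
       ┃                                ┃  
       ┃                                ┃  
       ┃                                ┃  
       ┗━━━━━━━━━━━━━━━━━━━━━━━━━━━━━━━━┛  
                                           
                                           
                                           
                                           
                                           
         ┏━━━━━━━━━━━━━━━━━━━━━━━━━━━━━━━━━
         ┃ CalendarWidget                  
     ┏━━━━━━━━━━━━━━━━━━━━━━━━━━━━━━━━━┓───
     ┃ GameOfLife                      ┃   
     ┠─────────────────────────────────┨   
     ┃Gen: 0                           ┃   
     ┃····█··█·····██·█··█··           ┃   
     ┃··█······█·███·█··█···           ┃   
     ┃██··█·█···█······█·█··           ┃   
     ┃···███··█···██···███·█           ┃   


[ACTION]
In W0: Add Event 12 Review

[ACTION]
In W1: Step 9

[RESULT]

       ┃                                ┃  
       ┃                                ┃  
       ┃                                ┃  
       ┃                                ┃  
       ┃                                ┃  
       ┃                                ┃  
       ┃                                ┃  
       ┗━━━━━━━━━━━━━━━━━━━━━━━━━━━━━━━━┛  
                                           
                                           
                                           
                                           
                                           
         ┏━━━━━━━━━━━━━━━━━━━━━━━━━━━━━━━━━
         ┃ CalendarWidget                  
     ┏━━━━━━━━━━━━━━━━━━━━━━━━━━━━━━━━━┓───
     ┃ GameOfLife                      ┃   
     ┠─────────────────────────────────┨   
     ┃Gen: 9                           ┃   
     ┃···██·····█·█···█·····           ┃   
     ┃··█·██···█··██·███····           ┃   
     ┃··█·██····██·██·█·█···           ┃   
     ┃····██····██·███······           ┃   


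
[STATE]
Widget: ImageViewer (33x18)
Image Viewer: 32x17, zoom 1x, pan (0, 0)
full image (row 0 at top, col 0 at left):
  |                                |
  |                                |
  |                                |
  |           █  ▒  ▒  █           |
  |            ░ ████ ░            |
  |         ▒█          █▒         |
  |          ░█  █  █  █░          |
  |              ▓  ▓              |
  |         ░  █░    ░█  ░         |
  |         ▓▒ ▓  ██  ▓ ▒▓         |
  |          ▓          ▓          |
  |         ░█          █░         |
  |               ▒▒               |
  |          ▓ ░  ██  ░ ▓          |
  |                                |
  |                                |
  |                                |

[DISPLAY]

                                 
                                 
                                 
           █  ▒  ▒  █            
            ░ ████ ░             
         ▒█          █▒          
          ░█  █  █  █░           
              ▓  ▓               
         ░  █░    ░█  ░          
         ▓▒ ▓  ██  ▓ ▒▓          
          ▓          ▓           
         ░█          █░          
               ▒▒                
          ▓ ░  ██  ░ ▓           
                                 
                                 
                                 
                                 


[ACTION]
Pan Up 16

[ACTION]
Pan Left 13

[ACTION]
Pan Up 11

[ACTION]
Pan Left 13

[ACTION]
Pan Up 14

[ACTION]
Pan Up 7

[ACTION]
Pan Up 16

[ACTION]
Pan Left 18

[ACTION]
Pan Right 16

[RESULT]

                                 
                                 
                                 
 ▒  █                            
██ ░                             
     █▒                          
 █  █░                           
 ▓                               
  ░█  ░                          
█  ▓ ▒▓                          
     ▓                           
     █░                          
▒                                
█  ░ ▓                           
                                 
                                 
                                 
                                 


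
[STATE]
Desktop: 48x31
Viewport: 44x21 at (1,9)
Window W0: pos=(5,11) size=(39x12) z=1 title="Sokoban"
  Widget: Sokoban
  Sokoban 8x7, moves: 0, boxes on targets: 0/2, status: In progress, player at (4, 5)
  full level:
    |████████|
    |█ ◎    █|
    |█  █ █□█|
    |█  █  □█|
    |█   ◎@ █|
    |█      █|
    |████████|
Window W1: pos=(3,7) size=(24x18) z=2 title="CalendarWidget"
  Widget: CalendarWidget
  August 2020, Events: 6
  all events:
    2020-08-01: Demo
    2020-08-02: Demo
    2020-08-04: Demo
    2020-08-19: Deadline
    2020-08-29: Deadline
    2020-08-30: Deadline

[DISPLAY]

  ┠──────────────────────┨                  
  ┃     August 2020      ┃                  
  ┃Mo Tu We Th Fr Sa Su  ┃━━━━━━━━━━━━━━━━┓ 
  ┃                1*  2*┃                ┃ 
  ┃ 3  4*  5  6  7  8  9 ┃────────────────┨ 
  ┃10 11 12 13 14 15 16  ┃                ┃ 
  ┃17 18 19* 20 21 22 23 ┃                ┃ 
  ┃24 25 26 27 28 29* 30*┃                ┃ 
  ┃31                    ┃                ┃ 
  ┃                      ┃                ┃ 
  ┃                      ┃                ┃ 
  ┃                      ┃                ┃ 
  ┃                      ┃                ┃ 
  ┃                      ┃━━━━━━━━━━━━━━━━┛ 
  ┃                      ┃                  
  ┗━━━━━━━━━━━━━━━━━━━━━━┛                  
                                            
                                            
                                            
                                            
                                            


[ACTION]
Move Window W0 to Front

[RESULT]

  ┠──────────────────────┨                  
  ┃     August 2020      ┃                  
  ┃M┏━━━━━━━━━━━━━━━━━━━━━━━━━━━━━━━━━━━━━┓ 
  ┃ ┃ Sokoban                             ┃ 
  ┃ ┠─────────────────────────────────────┨ 
  ┃1┃████████                             ┃ 
  ┃1┃█ ◎    █                             ┃ 
  ┃2┃█  █ █□█                             ┃ 
  ┃3┃█  █  □█                             ┃ 
  ┃ ┃█   ◎@ █                             ┃ 
  ┃ ┃█      █                             ┃ 
  ┃ ┃████████                             ┃ 
  ┃ ┃Moves: 0  0/2                        ┃ 
  ┃ ┗━━━━━━━━━━━━━━━━━━━━━━━━━━━━━━━━━━━━━┛ 
  ┃                      ┃                  
  ┗━━━━━━━━━━━━━━━━━━━━━━┛                  
                                            
                                            
                                            
                                            
                                            


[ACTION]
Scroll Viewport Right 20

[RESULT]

──────────────────────┨                     
     August 2020      ┃                     
M┏━━━━━━━━━━━━━━━━━━━━━━━━━━━━━━━━━━━━━┓    
 ┃ Sokoban                             ┃    
 ┠─────────────────────────────────────┨    
1┃████████                             ┃    
1┃█ ◎    █                             ┃    
2┃█  █ █□█                             ┃    
3┃█  █  □█                             ┃    
 ┃█   ◎@ █                             ┃    
 ┃█      █                             ┃    
 ┃████████                             ┃    
 ┃Moves: 0  0/2                        ┃    
 ┗━━━━━━━━━━━━━━━━━━━━━━━━━━━━━━━━━━━━━┛    
                      ┃                     
━━━━━━━━━━━━━━━━━━━━━━┛                     
                                            
                                            
                                            
                                            
                                            


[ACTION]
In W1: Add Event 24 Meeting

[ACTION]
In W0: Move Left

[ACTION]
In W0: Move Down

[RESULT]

──────────────────────┨                     
     August 2020      ┃                     
M┏━━━━━━━━━━━━━━━━━━━━━━━━━━━━━━━━━━━━━┓    
 ┃ Sokoban                             ┃    
 ┠─────────────────────────────────────┨    
1┃████████                             ┃    
1┃█ ◎    █                             ┃    
2┃█  █ █□█                             ┃    
3┃█  █  □█                             ┃    
 ┃█   ◎  █                             ┃    
 ┃█   @  █                             ┃    
 ┃████████                             ┃    
 ┃Moves: 2  0/2                        ┃    
 ┗━━━━━━━━━━━━━━━━━━━━━━━━━━━━━━━━━━━━━┛    
                      ┃                     
━━━━━━━━━━━━━━━━━━━━━━┛                     
                                            
                                            
                                            
                                            
                                            
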